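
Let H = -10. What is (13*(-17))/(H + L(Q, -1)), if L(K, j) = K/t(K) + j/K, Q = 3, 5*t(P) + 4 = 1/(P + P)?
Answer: 15249/983 ≈ 15.513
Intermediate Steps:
t(P) = -⅘ + 1/(10*P) (t(P) = -⅘ + 1/(5*(P + P)) = -⅘ + 1/(5*((2*P))) = -⅘ + (1/(2*P))/5 = -⅘ + 1/(10*P))
L(K, j) = j/K + 10*K²/(1 - 8*K) (L(K, j) = K/(((1 - 8*K)/(10*K))) + j/K = K*(10*K/(1 - 8*K)) + j/K = 10*K²/(1 - 8*K) + j/K = j/K + 10*K²/(1 - 8*K))
(13*(-17))/(H + L(Q, -1)) = (13*(-17))/(-10 + (-10*3³ - (-1 + 8*3))/(3*(-1 + 8*3))) = -221/(-10 + (-10*27 - (-1 + 24))/(3*(-1 + 24))) = -221/(-10 + (⅓)*(-270 - 1*23)/23) = -221/(-10 + (⅓)*(1/23)*(-270 - 23)) = -221/(-10 + (⅓)*(1/23)*(-293)) = -221/(-10 - 293/69) = -221/(-983/69) = -221*(-69/983) = 15249/983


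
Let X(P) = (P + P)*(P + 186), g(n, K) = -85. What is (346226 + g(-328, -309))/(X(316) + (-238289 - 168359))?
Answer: -346141/89384 ≈ -3.8725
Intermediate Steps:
X(P) = 2*P*(186 + P) (X(P) = (2*P)*(186 + P) = 2*P*(186 + P))
(346226 + g(-328, -309))/(X(316) + (-238289 - 168359)) = (346226 - 85)/(2*316*(186 + 316) + (-238289 - 168359)) = 346141/(2*316*502 - 406648) = 346141/(317264 - 406648) = 346141/(-89384) = 346141*(-1/89384) = -346141/89384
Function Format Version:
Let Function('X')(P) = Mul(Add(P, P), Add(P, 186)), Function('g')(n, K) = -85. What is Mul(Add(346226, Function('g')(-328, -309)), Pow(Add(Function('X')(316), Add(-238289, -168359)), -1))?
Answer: Rational(-346141, 89384) ≈ -3.8725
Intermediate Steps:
Function('X')(P) = Mul(2, P, Add(186, P)) (Function('X')(P) = Mul(Mul(2, P), Add(186, P)) = Mul(2, P, Add(186, P)))
Mul(Add(346226, Function('g')(-328, -309)), Pow(Add(Function('X')(316), Add(-238289, -168359)), -1)) = Mul(Add(346226, -85), Pow(Add(Mul(2, 316, Add(186, 316)), Add(-238289, -168359)), -1)) = Mul(346141, Pow(Add(Mul(2, 316, 502), -406648), -1)) = Mul(346141, Pow(Add(317264, -406648), -1)) = Mul(346141, Pow(-89384, -1)) = Mul(346141, Rational(-1, 89384)) = Rational(-346141, 89384)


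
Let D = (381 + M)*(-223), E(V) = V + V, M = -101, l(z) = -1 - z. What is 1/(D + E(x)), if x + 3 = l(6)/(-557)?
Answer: -557/34782408 ≈ -1.6014e-5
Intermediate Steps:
x = -1664/557 (x = -3 + (-1 - 1*6)/(-557) = -3 + (-1 - 6)*(-1/557) = -3 - 7*(-1/557) = -3 + 7/557 = -1664/557 ≈ -2.9874)
E(V) = 2*V
D = -62440 (D = (381 - 101)*(-223) = 280*(-223) = -62440)
1/(D + E(x)) = 1/(-62440 + 2*(-1664/557)) = 1/(-62440 - 3328/557) = 1/(-34782408/557) = -557/34782408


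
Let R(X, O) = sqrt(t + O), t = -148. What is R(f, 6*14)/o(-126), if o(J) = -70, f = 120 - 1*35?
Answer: -4*I/35 ≈ -0.11429*I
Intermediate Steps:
f = 85 (f = 120 - 35 = 85)
R(X, O) = sqrt(-148 + O)
R(f, 6*14)/o(-126) = sqrt(-148 + 6*14)/(-70) = sqrt(-148 + 84)*(-1/70) = sqrt(-64)*(-1/70) = (8*I)*(-1/70) = -4*I/35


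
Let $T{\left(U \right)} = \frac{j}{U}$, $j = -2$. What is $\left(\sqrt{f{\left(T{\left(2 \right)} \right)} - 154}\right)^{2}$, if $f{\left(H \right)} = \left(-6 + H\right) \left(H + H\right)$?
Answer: $-140$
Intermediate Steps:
$T{\left(U \right)} = - \frac{2}{U}$
$f{\left(H \right)} = 2 H \left(-6 + H\right)$ ($f{\left(H \right)} = \left(-6 + H\right) 2 H = 2 H \left(-6 + H\right)$)
$\left(\sqrt{f{\left(T{\left(2 \right)} \right)} - 154}\right)^{2} = \left(\sqrt{2 \left(- \frac{2}{2}\right) \left(-6 - \frac{2}{2}\right) - 154}\right)^{2} = \left(\sqrt{2 \left(\left(-2\right) \frac{1}{2}\right) \left(-6 - 1\right) - 154}\right)^{2} = \left(\sqrt{2 \left(-1\right) \left(-6 - 1\right) - 154}\right)^{2} = \left(\sqrt{2 \left(-1\right) \left(-7\right) - 154}\right)^{2} = \left(\sqrt{14 - 154}\right)^{2} = \left(\sqrt{-140}\right)^{2} = \left(2 i \sqrt{35}\right)^{2} = -140$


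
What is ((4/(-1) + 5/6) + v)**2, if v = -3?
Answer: 1369/36 ≈ 38.028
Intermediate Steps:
((4/(-1) + 5/6) + v)**2 = ((4/(-1) + 5/6) - 3)**2 = ((4*(-1) + 5*(1/6)) - 3)**2 = ((-4 + 5/6) - 3)**2 = (-19/6 - 3)**2 = (-37/6)**2 = 1369/36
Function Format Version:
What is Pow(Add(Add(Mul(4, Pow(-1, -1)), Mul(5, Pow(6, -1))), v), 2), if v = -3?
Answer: Rational(1369, 36) ≈ 38.028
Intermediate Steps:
Pow(Add(Add(Mul(4, Pow(-1, -1)), Mul(5, Pow(6, -1))), v), 2) = Pow(Add(Add(Mul(4, Pow(-1, -1)), Mul(5, Pow(6, -1))), -3), 2) = Pow(Add(Add(Mul(4, -1), Mul(5, Rational(1, 6))), -3), 2) = Pow(Add(Add(-4, Rational(5, 6)), -3), 2) = Pow(Add(Rational(-19, 6), -3), 2) = Pow(Rational(-37, 6), 2) = Rational(1369, 36)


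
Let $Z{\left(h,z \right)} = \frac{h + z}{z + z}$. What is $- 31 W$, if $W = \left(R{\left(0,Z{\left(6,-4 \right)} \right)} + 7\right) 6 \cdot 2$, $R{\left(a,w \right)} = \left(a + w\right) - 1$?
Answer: $-2139$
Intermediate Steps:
$Z{\left(h,z \right)} = \frac{h + z}{2 z}$
$R{\left(a,w \right)} = -1 + a + w$
$W = 69$ ($W = \left(\left(-1 + 0 + \frac{6 - 4}{2 \left(-4\right)}\right) + 7\right) 6 \cdot 2 = \left(\left(-1 + 0 + \frac{1}{2} \left(- \frac{1}{4}\right) 2\right) + 7\right) 6 \cdot 2 = \left(\left(-1 + 0 - \frac{1}{4}\right) + 7\right) 6 \cdot 2 = \left(- \frac{5}{4} + 7\right) 6 \cdot 2 = \frac{23}{4} \cdot 6 \cdot 2 = \frac{69}{2} \cdot 2 = 69$)
$- 31 W = \left(-31\right) 69 = -2139$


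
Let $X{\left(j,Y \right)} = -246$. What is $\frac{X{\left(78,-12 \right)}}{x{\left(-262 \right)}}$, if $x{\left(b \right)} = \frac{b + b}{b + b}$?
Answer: $-246$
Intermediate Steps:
$x{\left(b \right)} = 1$ ($x{\left(b \right)} = \frac{2 b}{2 b} = 2 b \frac{1}{2 b} = 1$)
$\frac{X{\left(78,-12 \right)}}{x{\left(-262 \right)}} = - \frac{246}{1} = \left(-246\right) 1 = -246$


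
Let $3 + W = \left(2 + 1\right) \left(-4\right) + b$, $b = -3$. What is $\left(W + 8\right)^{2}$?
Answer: $100$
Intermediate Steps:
$W = -18$ ($W = -3 + \left(\left(2 + 1\right) \left(-4\right) - 3\right) = -3 + \left(3 \left(-4\right) - 3\right) = -3 - 15 = -18$)
$\left(W + 8\right)^{2} = \left(-18 + 8\right)^{2} = \left(-10\right)^{2} = 100$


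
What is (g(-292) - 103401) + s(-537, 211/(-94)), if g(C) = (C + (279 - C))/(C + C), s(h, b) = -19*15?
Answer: -60552903/584 ≈ -1.0369e+5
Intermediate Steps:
s(h, b) = -285
g(C) = 279/(2*C) (g(C) = 279/((2*C)) = 279*(1/(2*C)) = 279/(2*C))
(g(-292) - 103401) + s(-537, 211/(-94)) = ((279/2)/(-292) - 103401) - 285 = ((279/2)*(-1/292) - 103401) - 285 = (-279/584 - 103401) - 285 = -60386463/584 - 285 = -60552903/584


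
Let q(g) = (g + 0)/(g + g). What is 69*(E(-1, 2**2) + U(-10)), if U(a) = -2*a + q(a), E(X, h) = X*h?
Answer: 2277/2 ≈ 1138.5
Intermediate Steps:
q(g) = 1/2 (q(g) = g/((2*g)) = g*(1/(2*g)) = 1/2)
U(a) = 1/2 - 2*a (U(a) = -2*a + 1/2 = 1/2 - 2*a)
69*(E(-1, 2**2) + U(-10)) = 69*(-1*2**2 + (1/2 - 2*(-10))) = 69*(-1*4 + (1/2 + 20)) = 69*(-4 + 41/2) = 69*(33/2) = 2277/2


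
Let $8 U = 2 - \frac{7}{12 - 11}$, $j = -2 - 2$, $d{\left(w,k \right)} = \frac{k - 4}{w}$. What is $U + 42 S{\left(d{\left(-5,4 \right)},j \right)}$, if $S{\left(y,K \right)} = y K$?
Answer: $- \frac{5}{8} \approx -0.625$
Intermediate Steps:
$d{\left(w,k \right)} = \frac{-4 + k}{w}$
$j = -4$ ($j = -2 - 2 = -4$)
$S{\left(y,K \right)} = K y$
$U = - \frac{5}{8}$ ($U = \frac{2 - \frac{7}{12 - 11}}{8} = \frac{2 - \frac{7}{1}}{8} = \frac{2 - 7 \cdot 1}{8} = \frac{2 - 7}{8} = \frac{1}{8} \left(-5\right) = - \frac{5}{8} \approx -0.625$)
$U + 42 S{\left(d{\left(-5,4 \right)},j \right)} = - \frac{5}{8} + 42 \left(- 4 \frac{-4 + 4}{-5}\right) = - \frac{5}{8} + 42 \left(- 4 \left(\left(- \frac{1}{5}\right) 0\right)\right) = - \frac{5}{8} + 42 \left(\left(-4\right) 0\right) = - \frac{5}{8} + 42 \cdot 0 = - \frac{5}{8} + 0 = - \frac{5}{8}$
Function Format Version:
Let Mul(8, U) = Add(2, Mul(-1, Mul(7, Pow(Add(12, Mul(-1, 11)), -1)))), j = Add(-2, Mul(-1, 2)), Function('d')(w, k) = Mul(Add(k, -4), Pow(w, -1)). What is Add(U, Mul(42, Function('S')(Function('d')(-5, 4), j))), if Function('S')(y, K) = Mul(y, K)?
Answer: Rational(-5, 8) ≈ -0.62500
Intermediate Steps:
Function('d')(w, k) = Mul(Pow(w, -1), Add(-4, k)) (Function('d')(w, k) = Mul(Add(-4, k), Pow(w, -1)) = Mul(Pow(w, -1), Add(-4, k)))
j = -4 (j = Add(-2, -2) = -4)
Function('S')(y, K) = Mul(K, y)
U = Rational(-5, 8) (U = Mul(Rational(1, 8), Add(2, Mul(-1, Mul(7, Pow(Add(12, Mul(-1, 11)), -1))))) = Mul(Rational(1, 8), Add(2, Mul(-1, Mul(7, Pow(Add(12, -11), -1))))) = Mul(Rational(1, 8), Add(2, Mul(-1, Mul(7, Pow(1, -1))))) = Mul(Rational(1, 8), Add(2, Mul(-1, Mul(7, 1)))) = Mul(Rational(1, 8), Add(2, Mul(-1, 7))) = Mul(Rational(1, 8), Add(2, -7)) = Mul(Rational(1, 8), -5) = Rational(-5, 8) ≈ -0.62500)
Add(U, Mul(42, Function('S')(Function('d')(-5, 4), j))) = Add(Rational(-5, 8), Mul(42, Mul(-4, Mul(Pow(-5, -1), Add(-4, 4))))) = Add(Rational(-5, 8), Mul(42, Mul(-4, Mul(Rational(-1, 5), 0)))) = Add(Rational(-5, 8), Mul(42, Mul(-4, 0))) = Add(Rational(-5, 8), Mul(42, 0)) = Add(Rational(-5, 8), 0) = Rational(-5, 8)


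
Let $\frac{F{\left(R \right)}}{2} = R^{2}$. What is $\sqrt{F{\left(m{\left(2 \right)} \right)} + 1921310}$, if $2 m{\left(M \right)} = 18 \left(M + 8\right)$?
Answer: $\sqrt{1937510} \approx 1391.9$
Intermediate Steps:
$m{\left(M \right)} = 72 + 9 M$ ($m{\left(M \right)} = \frac{18 \left(M + 8\right)}{2} = \frac{18 \left(8 + M\right)}{2} = \frac{144 + 18 M}{2} = 72 + 9 M$)
$F{\left(R \right)} = 2 R^{2}$
$\sqrt{F{\left(m{\left(2 \right)} \right)} + 1921310} = \sqrt{2 \left(72 + 9 \cdot 2\right)^{2} + 1921310} = \sqrt{2 \left(72 + 18\right)^{2} + 1921310} = \sqrt{2 \cdot 90^{2} + 1921310} = \sqrt{2 \cdot 8100 + 1921310} = \sqrt{16200 + 1921310} = \sqrt{1937510}$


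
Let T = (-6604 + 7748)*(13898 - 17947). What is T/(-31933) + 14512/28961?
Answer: 12237489592/84073783 ≈ 145.56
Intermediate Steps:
T = -4632056 (T = 1144*(-4049) = -4632056)
T/(-31933) + 14512/28961 = -4632056/(-31933) + 14512/28961 = -4632056*(-1/31933) + 14512*(1/28961) = 421096/2903 + 14512/28961 = 12237489592/84073783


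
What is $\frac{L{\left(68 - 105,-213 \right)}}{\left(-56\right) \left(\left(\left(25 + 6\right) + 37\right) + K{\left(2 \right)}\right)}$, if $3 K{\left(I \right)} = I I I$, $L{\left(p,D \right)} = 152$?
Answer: $- \frac{57}{1484} \approx -0.03841$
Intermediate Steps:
$K{\left(I \right)} = \frac{I^{3}}{3}$ ($K{\left(I \right)} = \frac{I I I}{3} = \frac{I^{2} I}{3} = \frac{I^{3}}{3}$)
$\frac{L{\left(68 - 105,-213 \right)}}{\left(-56\right) \left(\left(\left(25 + 6\right) + 37\right) + K{\left(2 \right)}\right)} = \frac{152}{\left(-56\right) \left(\left(\left(25 + 6\right) + 37\right) + \frac{2^{3}}{3}\right)} = \frac{152}{\left(-56\right) \left(\left(31 + 37\right) + \frac{1}{3} \cdot 8\right)} = \frac{152}{\left(-56\right) \left(68 + \frac{8}{3}\right)} = \frac{152}{\left(-56\right) \frac{212}{3}} = \frac{152}{- \frac{11872}{3}} = 152 \left(- \frac{3}{11872}\right) = - \frac{57}{1484}$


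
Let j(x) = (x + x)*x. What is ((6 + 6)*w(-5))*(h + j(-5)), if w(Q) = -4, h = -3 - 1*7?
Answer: -1920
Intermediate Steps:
h = -10 (h = -3 - 7 = -10)
j(x) = 2*x² (j(x) = (2*x)*x = 2*x²)
((6 + 6)*w(-5))*(h + j(-5)) = ((6 + 6)*(-4))*(-10 + 2*(-5)²) = (12*(-4))*(-10 + 2*25) = -48*(-10 + 50) = -48*40 = -1920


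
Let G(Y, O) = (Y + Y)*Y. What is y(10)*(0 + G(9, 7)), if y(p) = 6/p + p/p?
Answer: 1296/5 ≈ 259.20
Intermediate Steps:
G(Y, O) = 2*Y² (G(Y, O) = (2*Y)*Y = 2*Y²)
y(p) = 1 + 6/p (y(p) = 6/p + 1 = 1 + 6/p)
y(10)*(0 + G(9, 7)) = ((6 + 10)/10)*(0 + 2*9²) = ((⅒)*16)*(0 + 2*81) = 8*(0 + 162)/5 = (8/5)*162 = 1296/5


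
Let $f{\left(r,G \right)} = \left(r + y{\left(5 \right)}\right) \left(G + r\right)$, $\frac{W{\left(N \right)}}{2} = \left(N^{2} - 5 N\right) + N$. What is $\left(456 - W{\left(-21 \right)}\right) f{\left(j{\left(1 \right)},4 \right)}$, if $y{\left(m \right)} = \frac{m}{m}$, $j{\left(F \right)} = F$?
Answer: $-5940$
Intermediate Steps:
$W{\left(N \right)} = - 8 N + 2 N^{2}$ ($W{\left(N \right)} = 2 \left(\left(N^{2} - 5 N\right) + N\right) = 2 \left(N^{2} - 4 N\right) = - 8 N + 2 N^{2}$)
$y{\left(m \right)} = 1$
$f{\left(r,G \right)} = \left(1 + r\right) \left(G + r\right)$ ($f{\left(r,G \right)} = \left(r + 1\right) \left(G + r\right) = \left(1 + r\right) \left(G + r\right)$)
$\left(456 - W{\left(-21 \right)}\right) f{\left(j{\left(1 \right)},4 \right)} = \left(456 - 2 \left(-21\right) \left(-4 - 21\right)\right) \left(4 + 1 + 1^{2} + 4 \cdot 1\right) = \left(456 - 2 \left(-21\right) \left(-25\right)\right) \left(4 + 1 + 1 + 4\right) = \left(456 - 1050\right) 10 = \left(-594\right) 10 = -5940$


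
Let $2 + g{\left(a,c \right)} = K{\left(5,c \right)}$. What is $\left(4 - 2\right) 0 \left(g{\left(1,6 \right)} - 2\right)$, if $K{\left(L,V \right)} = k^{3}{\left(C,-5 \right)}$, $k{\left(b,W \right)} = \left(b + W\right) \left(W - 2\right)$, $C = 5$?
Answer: $0$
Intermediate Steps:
$k{\left(b,W \right)} = \left(-2 + W\right) \left(W + b\right)$ ($k{\left(b,W \right)} = \left(W + b\right) \left(-2 + W\right) = \left(-2 + W\right) \left(W + b\right)$)
$K{\left(L,V \right)} = 0$ ($K{\left(L,V \right)} = \left(\left(-5\right)^{2} - -10 - 10 - 25\right)^{3} = \left(25 + 10 - 10 - 25\right)^{3} = 0^{3} = 0$)
$g{\left(a,c \right)} = -2$ ($g{\left(a,c \right)} = -2 + 0 = -2$)
$\left(4 - 2\right) 0 \left(g{\left(1,6 \right)} - 2\right) = \left(4 - 2\right) 0 \left(-2 - 2\right) = 2 \cdot 0 \left(-4\right) = 0 \left(-4\right) = 0$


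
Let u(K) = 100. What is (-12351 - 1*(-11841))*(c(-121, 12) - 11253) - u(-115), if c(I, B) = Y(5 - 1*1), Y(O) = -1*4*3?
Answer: 5745050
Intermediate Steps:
Y(O) = -12 (Y(O) = -4*3 = -12)
c(I, B) = -12
(-12351 - 1*(-11841))*(c(-121, 12) - 11253) - u(-115) = (-12351 - 1*(-11841))*(-12 - 11253) - 1*100 = (-12351 + 11841)*(-11265) - 100 = -510*(-11265) - 100 = 5745150 - 100 = 5745050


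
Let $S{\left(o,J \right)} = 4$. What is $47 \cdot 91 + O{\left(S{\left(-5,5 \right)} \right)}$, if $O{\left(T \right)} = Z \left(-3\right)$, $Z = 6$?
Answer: $4259$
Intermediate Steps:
$O{\left(T \right)} = -18$ ($O{\left(T \right)} = 6 \left(-3\right) = -18$)
$47 \cdot 91 + O{\left(S{\left(-5,5 \right)} \right)} = 47 \cdot 91 - 18 = 4277 - 18 = 4259$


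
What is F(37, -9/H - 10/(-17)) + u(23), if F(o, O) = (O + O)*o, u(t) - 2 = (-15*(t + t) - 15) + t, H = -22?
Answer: -113359/187 ≈ -606.20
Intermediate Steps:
u(t) = -13 - 29*t (u(t) = 2 + ((-15*(t + t) - 15) + t) = 2 + ((-30*t - 15) + t) = 2 + ((-15 - 30*t) + t) = 2 + (-15 - 29*t) = -13 - 29*t)
F(o, O) = 2*O*o (F(o, O) = (2*O)*o = 2*O*o)
F(37, -9/H - 10/(-17)) + u(23) = 2*(-9/(-22) - 10/(-17))*37 + (-13 - 29*23) = 2*(-9*(-1/22) - 10*(-1/17))*37 + (-13 - 667) = 2*(9/22 + 10/17)*37 - 680 = 2*(373/374)*37 - 680 = 13801/187 - 680 = -113359/187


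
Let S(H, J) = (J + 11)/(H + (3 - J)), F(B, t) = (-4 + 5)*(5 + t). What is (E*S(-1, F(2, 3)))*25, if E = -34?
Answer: 8075/3 ≈ 2691.7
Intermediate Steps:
F(B, t) = 5 + t (F(B, t) = 1*(5 + t) = 5 + t)
S(H, J) = (11 + J)/(3 + H - J)
(E*S(-1, F(2, 3)))*25 = -34*(11 + (5 + 3))/(3 - 1 - (5 + 3))*25 = -34*(11 + 8)/(3 - 1 - 1*8)*25 = -34*19/(3 - 1 - 8)*25 = -34*19/(-6)*25 = -(-17)*19/3*25 = -34*(-19/6)*25 = (323/3)*25 = 8075/3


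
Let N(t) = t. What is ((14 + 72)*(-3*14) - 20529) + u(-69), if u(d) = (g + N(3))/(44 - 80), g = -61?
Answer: -434509/18 ≈ -24139.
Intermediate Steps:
u(d) = 29/18 (u(d) = (-61 + 3)/(44 - 80) = -58/(-36) = -58*(-1/36) = 29/18)
((14 + 72)*(-3*14) - 20529) + u(-69) = ((14 + 72)*(-3*14) - 20529) + 29/18 = (86*(-42) - 20529) + 29/18 = (-3612 - 20529) + 29/18 = -24141 + 29/18 = -434509/18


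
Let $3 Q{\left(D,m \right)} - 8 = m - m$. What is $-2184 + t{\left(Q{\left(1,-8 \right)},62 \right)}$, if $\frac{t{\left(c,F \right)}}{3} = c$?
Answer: $-2176$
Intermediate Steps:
$Q{\left(D,m \right)} = \frac{8}{3}$ ($Q{\left(D,m \right)} = \frac{8}{3} + \frac{m - m}{3} = \frac{8}{3} + \frac{1}{3} \cdot 0 = \frac{8}{3} + 0 = \frac{8}{3}$)
$t{\left(c,F \right)} = 3 c$
$-2184 + t{\left(Q{\left(1,-8 \right)},62 \right)} = -2184 + 3 \cdot \frac{8}{3} = -2184 + 8 = -2176$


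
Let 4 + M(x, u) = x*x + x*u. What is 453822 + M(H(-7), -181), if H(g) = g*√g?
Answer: 453475 + 1267*I*√7 ≈ 4.5348e+5 + 3352.2*I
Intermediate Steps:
H(g) = g^(3/2)
M(x, u) = -4 + x² + u*x (M(x, u) = -4 + (x*x + x*u) = -4 + (x² + u*x) = -4 + x² + u*x)
453822 + M(H(-7), -181) = 453822 + (-4 + ((-7)^(3/2))² - (-1267)*I*√7) = 453822 + (-4 + (-7*I*√7)² - (-1267)*I*√7) = 453822 + (-4 - 343 + 1267*I*√7) = 453822 + (-347 + 1267*I*√7) = 453475 + 1267*I*√7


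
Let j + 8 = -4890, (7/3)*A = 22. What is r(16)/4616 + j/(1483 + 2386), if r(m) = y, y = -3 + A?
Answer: -158090071/125015128 ≈ -1.2646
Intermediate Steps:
A = 66/7 (A = (3/7)*22 = 66/7 ≈ 9.4286)
j = -4898 (j = -8 - 4890 = -4898)
y = 45/7 (y = -3 + 66/7 = 45/7 ≈ 6.4286)
r(m) = 45/7
r(16)/4616 + j/(1483 + 2386) = (45/7)/4616 - 4898/(1483 + 2386) = (45/7)*(1/4616) - 4898/3869 = 45/32312 - 4898*1/3869 = 45/32312 - 4898/3869 = -158090071/125015128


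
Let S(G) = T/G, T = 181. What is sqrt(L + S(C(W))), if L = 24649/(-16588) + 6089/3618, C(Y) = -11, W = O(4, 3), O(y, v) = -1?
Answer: I*sqrt(406646576622429)/5001282 ≈ 4.0321*I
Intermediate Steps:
W = -1
S(G) = 181/G
L = 5912125/30007692 (L = 24649*(-1/16588) + 6089*(1/3618) = -24649/16588 + 6089/3618 = 5912125/30007692 ≈ 0.19702)
sqrt(L + S(C(W))) = sqrt(5912125/30007692 + 181/(-11)) = sqrt(5912125/30007692 + 181*(-1/11)) = sqrt(5912125/30007692 - 181/11) = sqrt(-487850807/30007692) = I*sqrt(406646576622429)/5001282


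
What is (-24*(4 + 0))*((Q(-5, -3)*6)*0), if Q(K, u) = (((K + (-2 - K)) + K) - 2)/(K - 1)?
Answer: 0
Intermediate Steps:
Q(K, u) = (-4 + K)/(-1 + K) (Q(K, u) = ((-2 + K) - 2)/(-1 + K) = (-4 + K)/(-1 + K))
(-24*(4 + 0))*((Q(-5, -3)*6)*0) = (-24*(4 + 0))*((((-4 - 5)/(-1 - 5))*6)*0) = (-96)*(((-9/(-6))*6)*0) = (-24*4)*((-⅙*(-9)*6)*0) = -96*(3/2)*6*0 = -864*0 = -96*0 = 0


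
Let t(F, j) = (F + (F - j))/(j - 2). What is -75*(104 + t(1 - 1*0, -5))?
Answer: -7725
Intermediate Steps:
t(F, j) = (-j + 2*F)/(-2 + j)
-75*(104 + t(1 - 1*0, -5)) = -75*(104 + (-1*(-5) + 2*(1 - 1*0))/(-2 - 5)) = -75*(104 + (5 + 2*(1 + 0))/(-7)) = -75*(104 - (5 + 2*1)/7) = -75*(104 - (5 + 2)/7) = -75*(104 - 1/7*7) = -75*(104 - 1) = -75*103 = -7725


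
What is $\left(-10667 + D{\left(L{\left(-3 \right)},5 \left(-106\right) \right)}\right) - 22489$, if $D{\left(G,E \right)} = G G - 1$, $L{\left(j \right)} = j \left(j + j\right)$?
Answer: $-32833$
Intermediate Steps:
$L{\left(j \right)} = 2 j^{2}$ ($L{\left(j \right)} = j 2 j = 2 j^{2}$)
$D{\left(G,E \right)} = -1 + G^{2}$ ($D{\left(G,E \right)} = G^{2} - 1 = -1 + G^{2}$)
$\left(-10667 + D{\left(L{\left(-3 \right)},5 \left(-106\right) \right)}\right) - 22489 = \left(-10667 - \left(1 - \left(2 \left(-3\right)^{2}\right)^{2}\right)\right) - 22489 = \left(-10667 - \left(1 - \left(2 \cdot 9\right)^{2}\right)\right) - 22489 = \left(-10667 - \left(1 - 18^{2}\right)\right) - 22489 = \left(-10667 + \left(-1 + 324\right)\right) - 22489 = \left(-10667 + 323\right) - 22489 = -10344 - 22489 = -32833$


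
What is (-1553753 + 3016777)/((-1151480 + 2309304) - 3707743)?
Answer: -1463024/2549919 ≈ -0.57375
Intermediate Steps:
(-1553753 + 3016777)/((-1151480 + 2309304) - 3707743) = 1463024/(1157824 - 3707743) = 1463024/(-2549919) = 1463024*(-1/2549919) = -1463024/2549919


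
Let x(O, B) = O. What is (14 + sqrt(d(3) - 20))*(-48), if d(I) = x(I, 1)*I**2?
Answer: -672 - 48*sqrt(7) ≈ -799.00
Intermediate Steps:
d(I) = I**3 (d(I) = I*I**2 = I**3)
(14 + sqrt(d(3) - 20))*(-48) = (14 + sqrt(3**3 - 20))*(-48) = (14 + sqrt(27 - 20))*(-48) = (14 + sqrt(7))*(-48) = -672 - 48*sqrt(7)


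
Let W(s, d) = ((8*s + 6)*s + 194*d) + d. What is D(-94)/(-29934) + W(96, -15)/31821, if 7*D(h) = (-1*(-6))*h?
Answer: 831919997/370428261 ≈ 2.2458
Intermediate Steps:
W(s, d) = 195*d + s*(6 + 8*s) (W(s, d) = ((6 + 8*s)*s + 194*d) + d = (s*(6 + 8*s) + 194*d) + d = (194*d + s*(6 + 8*s)) + d = 195*d + s*(6 + 8*s))
D(h) = 6*h/7 (D(h) = ((-1*(-6))*h)/7 = (6*h)/7 = 6*h/7)
D(-94)/(-29934) + W(96, -15)/31821 = ((6/7)*(-94))/(-29934) + (6*96 + 8*96**2 + 195*(-15))/31821 = -564/7*(-1/29934) + (576 + 8*9216 - 2925)*(1/31821) = 94/34923 + (576 + 73728 - 2925)*(1/31821) = 94/34923 + 71379*(1/31821) = 94/34923 + 23793/10607 = 831919997/370428261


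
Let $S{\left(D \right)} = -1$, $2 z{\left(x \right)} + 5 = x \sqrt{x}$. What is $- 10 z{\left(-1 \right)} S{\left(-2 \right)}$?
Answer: $-25 - 5 i \approx -25.0 - 5.0 i$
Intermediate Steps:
$z{\left(x \right)} = - \frac{5}{2} + \frac{x^{\frac{3}{2}}}{2}$ ($z{\left(x \right)} = - \frac{5}{2} + \frac{x \sqrt{x}}{2} = - \frac{5}{2} + \frac{x^{\frac{3}{2}}}{2}$)
$- 10 z{\left(-1 \right)} S{\left(-2 \right)} = - 10 \left(- \frac{5}{2} + \frac{\left(-1\right)^{\frac{3}{2}}}{2}\right) \left(-1\right) = - 10 \left(- \frac{5}{2} + \frac{\left(-1\right) i}{2}\right) \left(-1\right) = - 10 \left(- \frac{5}{2} - \frac{i}{2}\right) \left(-1\right) = \left(25 + 5 i\right) \left(-1\right) = -25 - 5 i$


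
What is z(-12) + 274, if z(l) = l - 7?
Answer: 255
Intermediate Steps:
z(l) = -7 + l
z(-12) + 274 = (-7 - 12) + 274 = -19 + 274 = 255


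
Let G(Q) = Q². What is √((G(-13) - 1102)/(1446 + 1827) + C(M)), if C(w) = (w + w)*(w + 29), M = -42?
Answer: √1299447551/1091 ≈ 33.041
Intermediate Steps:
C(w) = 2*w*(29 + w) (C(w) = (2*w)*(29 + w) = 2*w*(29 + w))
√((G(-13) - 1102)/(1446 + 1827) + C(M)) = √(((-13)² - 1102)/(1446 + 1827) + 2*(-42)*(29 - 42)) = √((169 - 1102)/3273 + 2*(-42)*(-13)) = √(-933*1/3273 + 1092) = √(-311/1091 + 1092) = √(1191061/1091) = √1299447551/1091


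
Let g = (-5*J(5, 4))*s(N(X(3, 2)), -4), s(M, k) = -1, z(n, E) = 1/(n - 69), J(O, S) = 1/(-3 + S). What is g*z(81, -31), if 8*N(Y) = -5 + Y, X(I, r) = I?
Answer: 5/12 ≈ 0.41667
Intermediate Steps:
z(n, E) = 1/(-69 + n)
N(Y) = -5/8 + Y/8 (N(Y) = (-5 + Y)/8 = -5/8 + Y/8)
g = 5 (g = -5/(-3 + 4)*(-1) = -5/1*(-1) = -5*1*(-1) = -5*(-1) = 5)
g*z(81, -31) = 5/(-69 + 81) = 5/12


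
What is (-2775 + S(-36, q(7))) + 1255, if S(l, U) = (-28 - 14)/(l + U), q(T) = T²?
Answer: -19802/13 ≈ -1523.2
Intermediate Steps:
S(l, U) = -42/(U + l)
(-2775 + S(-36, q(7))) + 1255 = (-2775 - 42/(7² - 36)) + 1255 = (-2775 - 42/(49 - 36)) + 1255 = (-2775 - 42/13) + 1255 = -36117/13 + 1255 = -19802/13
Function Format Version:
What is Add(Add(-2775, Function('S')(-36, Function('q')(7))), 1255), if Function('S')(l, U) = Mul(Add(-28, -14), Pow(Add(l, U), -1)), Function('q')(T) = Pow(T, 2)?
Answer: Rational(-19802, 13) ≈ -1523.2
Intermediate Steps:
Function('S')(l, U) = Mul(-42, Pow(Add(U, l), -1))
Add(Add(-2775, Function('S')(-36, Function('q')(7))), 1255) = Add(Add(-2775, Mul(-42, Pow(Add(Pow(7, 2), -36), -1))), 1255) = Add(Add(-2775, Mul(-42, Pow(Add(49, -36), -1))), 1255) = Add(Add(-2775, Mul(-42, Pow(13, -1))), 1255) = Add(Add(-2775, Mul(-42, Rational(1, 13))), 1255) = Add(Add(-2775, Rational(-42, 13)), 1255) = Add(Rational(-36117, 13), 1255) = Rational(-19802, 13)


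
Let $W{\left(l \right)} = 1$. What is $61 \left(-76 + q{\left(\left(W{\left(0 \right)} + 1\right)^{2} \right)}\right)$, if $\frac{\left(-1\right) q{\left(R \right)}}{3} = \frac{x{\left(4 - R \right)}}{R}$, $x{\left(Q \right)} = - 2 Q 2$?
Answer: $-4636$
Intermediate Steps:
$x{\left(Q \right)} = - 4 Q$
$q{\left(R \right)} = - \frac{3 \left(-16 + 4 R\right)}{R}$ ($q{\left(R \right)} = - 3 \frac{\left(-4\right) \left(4 - R\right)}{R} = - 3 \frac{-16 + 4 R}{R} = - \frac{3 \left(-16 + 4 R\right)}{R}$)
$61 \left(-76 + q{\left(\left(W{\left(0 \right)} + 1\right)^{2} \right)}\right) = 61 \left(-76 - \left(12 - \frac{48}{\left(1 + 1\right)^{2}}\right)\right) = 61 \left(-76 - \left(12 - \frac{48}{2^{2}}\right)\right) = 61 \left(-76 - \left(12 - \frac{48}{4}\right)\right) = 61 \left(-76 + \left(-12 + 48 \cdot \frac{1}{4}\right)\right) = 61 \left(-76 + \left(-12 + 12\right)\right) = 61 \left(-76 + 0\right) = 61 \left(-76\right) = -4636$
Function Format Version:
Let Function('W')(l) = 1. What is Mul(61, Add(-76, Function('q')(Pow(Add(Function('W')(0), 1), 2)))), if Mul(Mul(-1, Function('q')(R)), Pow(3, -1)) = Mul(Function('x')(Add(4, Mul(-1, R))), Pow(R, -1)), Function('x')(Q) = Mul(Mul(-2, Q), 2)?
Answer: -4636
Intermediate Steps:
Function('x')(Q) = Mul(-4, Q)
Function('q')(R) = Mul(-3, Pow(R, -1), Add(-16, Mul(4, R))) (Function('q')(R) = Mul(-3, Mul(Mul(-4, Add(4, Mul(-1, R))), Pow(R, -1))) = Mul(-3, Mul(Add(-16, Mul(4, R)), Pow(R, -1))) = Mul(-3, Mul(Pow(R, -1), Add(-16, Mul(4, R)))) = Mul(-3, Pow(R, -1), Add(-16, Mul(4, R))))
Mul(61, Add(-76, Function('q')(Pow(Add(Function('W')(0), 1), 2)))) = Mul(61, Add(-76, Add(-12, Mul(48, Pow(Pow(Add(1, 1), 2), -1))))) = Mul(61, Add(-76, Add(-12, Mul(48, Pow(Pow(2, 2), -1))))) = Mul(61, Add(-76, Add(-12, Mul(48, Pow(4, -1))))) = Mul(61, Add(-76, Add(-12, Mul(48, Rational(1, 4))))) = Mul(61, Add(-76, Add(-12, 12))) = Mul(61, Add(-76, 0)) = Mul(61, -76) = -4636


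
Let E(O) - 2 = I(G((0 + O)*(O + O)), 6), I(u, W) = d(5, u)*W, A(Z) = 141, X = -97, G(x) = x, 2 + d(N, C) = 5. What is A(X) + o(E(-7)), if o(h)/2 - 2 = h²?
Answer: 945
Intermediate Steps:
d(N, C) = 3 (d(N, C) = -2 + 5 = 3)
I(u, W) = 3*W
E(O) = 20 (E(O) = 2 + 3*6 = 2 + 18 = 20)
o(h) = 4 + 2*h²
A(X) + o(E(-7)) = 141 + (4 + 2*20²) = 141 + (4 + 2*400) = 141 + (4 + 800) = 141 + 804 = 945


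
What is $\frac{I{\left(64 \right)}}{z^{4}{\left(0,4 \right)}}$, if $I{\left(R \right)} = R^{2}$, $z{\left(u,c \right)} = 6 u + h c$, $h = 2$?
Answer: $1$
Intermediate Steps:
$z{\left(u,c \right)} = 2 c + 6 u$ ($z{\left(u,c \right)} = 6 u + 2 c = 2 c + 6 u$)
$\frac{I{\left(64 \right)}}{z^{4}{\left(0,4 \right)}} = \frac{64^{2}}{\left(2 \cdot 4 + 6 \cdot 0\right)^{4}} = \frac{4096}{\left(8 + 0\right)^{4}} = \frac{4096}{8^{4}} = \frac{4096}{4096} = 4096 \cdot \frac{1}{4096} = 1$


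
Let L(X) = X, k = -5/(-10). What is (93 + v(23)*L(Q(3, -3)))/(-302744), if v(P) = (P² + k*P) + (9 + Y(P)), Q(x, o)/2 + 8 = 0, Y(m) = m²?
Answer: 17163/302744 ≈ 0.056691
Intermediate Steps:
k = ½ (k = -5*(-⅒) = ½ ≈ 0.50000)
Q(x, o) = -16 (Q(x, o) = -16 + 2*0 = -16 + 0 = -16)
v(P) = 9 + P/2 + 2*P² (v(P) = (P² + P/2) + (9 + P²) = 9 + P/2 + 2*P²)
(93 + v(23)*L(Q(3, -3)))/(-302744) = (93 + (9 + (½)*23 + 2*23²)*(-16))/(-302744) = (93 + (9 + 23/2 + 2*529)*(-16))*(-1/302744) = (93 + (9 + 23/2 + 1058)*(-16))*(-1/302744) = (93 + (2157/2)*(-16))*(-1/302744) = (93 - 17256)*(-1/302744) = -17163*(-1/302744) = 17163/302744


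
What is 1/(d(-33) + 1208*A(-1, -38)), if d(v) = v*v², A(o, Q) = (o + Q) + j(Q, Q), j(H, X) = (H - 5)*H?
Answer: 1/1890823 ≈ 5.2887e-7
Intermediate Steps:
j(H, X) = H*(-5 + H) (j(H, X) = (-5 + H)*H = H*(-5 + H))
A(o, Q) = Q + o + Q*(-5 + Q) (A(o, Q) = (o + Q) + Q*(-5 + Q) = (Q + o) + Q*(-5 + Q) = Q + o + Q*(-5 + Q))
d(v) = v³
1/(d(-33) + 1208*A(-1, -38)) = 1/((-33)³ + 1208*(-38 - 1 - 38*(-5 - 38))) = 1/(-35937 + 1208*(-38 - 1 - 38*(-43))) = 1/(-35937 + 1208*(-38 - 1 + 1634)) = 1/(-35937 + 1208*1595) = 1/(-35937 + 1926760) = 1/1890823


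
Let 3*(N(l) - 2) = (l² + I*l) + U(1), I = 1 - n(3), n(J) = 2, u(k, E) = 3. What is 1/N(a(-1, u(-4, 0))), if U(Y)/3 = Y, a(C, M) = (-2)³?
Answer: 1/27 ≈ 0.037037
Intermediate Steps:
a(C, M) = -8
U(Y) = 3*Y
I = -1 (I = 1 - 1*2 = 1 - 2 = -1)
N(l) = 3 - l/3 + l²/3 (N(l) = 2 + ((l² - l) + 3*1)/3 = 2 + ((l² - l) + 3)/3 = 2 + (3 + l² - l)/3 = 2 + (1 - l/3 + l²/3) = 3 - l/3 + l²/3)
1/N(a(-1, u(-4, 0))) = 1/(3 - ⅓*(-8) + (⅓)*(-8)²) = 1/(3 + 8/3 + (⅓)*64) = 1/(3 + 8/3 + 64/3) = 1/27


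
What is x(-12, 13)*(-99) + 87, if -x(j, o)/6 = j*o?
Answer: -92577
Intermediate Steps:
x(j, o) = -6*j*o
x(-12, 13)*(-99) + 87 = -6*(-12)*13*(-99) + 87 = 936*(-99) + 87 = -92664 + 87 = -92577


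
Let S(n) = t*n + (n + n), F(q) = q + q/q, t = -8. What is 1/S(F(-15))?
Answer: 1/84 ≈ 0.011905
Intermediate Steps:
F(q) = 1 + q (F(q) = q + 1 = 1 + q)
S(n) = -6*n (S(n) = -8*n + (n + n) = -8*n + 2*n = -6*n)
1/S(F(-15)) = 1/(-6*(1 - 15)) = 1/(-6*(-14)) = 1/84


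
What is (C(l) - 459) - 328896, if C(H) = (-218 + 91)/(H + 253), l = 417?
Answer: -220667977/670 ≈ -3.2936e+5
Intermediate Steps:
C(H) = -127/(253 + H)
(C(l) - 459) - 328896 = (-127/(253 + 417) - 459) - 328896 = (-127/670 - 459) - 328896 = -307657/670 - 328896 = -220667977/670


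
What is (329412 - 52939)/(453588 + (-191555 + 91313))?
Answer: 276473/353346 ≈ 0.78244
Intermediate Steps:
(329412 - 52939)/(453588 + (-191555 + 91313)) = 276473/(453588 - 100242) = 276473/353346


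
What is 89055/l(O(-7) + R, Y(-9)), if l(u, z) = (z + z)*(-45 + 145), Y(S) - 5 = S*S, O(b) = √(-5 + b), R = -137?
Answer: 17811/3440 ≈ 5.1776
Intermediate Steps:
Y(S) = 5 + S² (Y(S) = 5 + S*S = 5 + S²)
l(u, z) = 200*z (l(u, z) = (2*z)*100 = 200*z)
89055/l(O(-7) + R, Y(-9)) = 89055/((200*(5 + (-9)²))) = 89055/((200*(5 + 81))) = 89055/((200*86)) = 89055/17200 = 89055*(1/17200) = 17811/3440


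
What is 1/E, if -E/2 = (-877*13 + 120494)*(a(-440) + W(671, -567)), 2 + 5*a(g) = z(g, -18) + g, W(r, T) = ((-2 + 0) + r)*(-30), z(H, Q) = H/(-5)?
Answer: 5/21972202944 ≈ 2.2756e-10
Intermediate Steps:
z(H, Q) = -H/5 (z(H, Q) = H*(-⅕) = -H/5)
W(r, T) = 60 - 30*r (W(r, T) = (-2 + r)*(-30) = 60 - 30*r)
a(g) = -⅖ + 4*g/25 (a(g) = -⅖ + (-g/5 + g)/5 = -⅖ + (4*g/5)/5 = -⅖ + 4*g/25)
E = 21972202944/5 (E = -2*(-877*13 + 120494)*((-⅖ + (4/25)*(-440)) + (60 - 30*671)) = -2*(-11401 + 120494)*((-⅖ - 352/5) + (60 - 20130)) = -218186*(-354/5 - 20070) = -218186*(-100704)/5 = -2*(-10986101472/5) = 21972202944/5 ≈ 4.3944e+9)
1/E = 1/(21972202944/5) = 5/21972202944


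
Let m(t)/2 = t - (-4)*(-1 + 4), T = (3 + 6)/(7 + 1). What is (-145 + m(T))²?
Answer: 225625/16 ≈ 14102.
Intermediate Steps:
T = 9/8 ≈ 1.1250
m(t) = 24 + 2*t (m(t) = 2*(t - (-4)*(-1 + 4)) = 2*(t - (-4)*3) = 2*(t - 1*(-12)) = 2*(t + 12) = 2*(12 + t) = 24 + 2*t)
(-145 + m(T))² = (-145 + (24 + 2*(9/8)))² = (-145 + (24 + 9/4))² = (-145 + 105/4)² = (-475/4)² = 225625/16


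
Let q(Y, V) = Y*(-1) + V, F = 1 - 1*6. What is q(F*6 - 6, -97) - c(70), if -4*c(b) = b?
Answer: -87/2 ≈ -43.500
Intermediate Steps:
c(b) = -b/4
F = -5 (F = 1 - 6 = -5)
q(Y, V) = V - Y (q(Y, V) = -Y + V = V - Y)
q(F*6 - 6, -97) - c(70) = (-97 - (-5*6 - 6)) - (-1)*70/4 = (-97 - (-30 - 6)) - 1*(-35/2) = (-97 - 1*(-36)) + 35/2 = (-97 + 36) + 35/2 = -61 + 35/2 = -87/2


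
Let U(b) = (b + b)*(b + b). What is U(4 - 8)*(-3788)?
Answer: -242432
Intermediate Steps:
U(b) = 4*b² (U(b) = (2*b)*(2*b) = 4*b²)
U(4 - 8)*(-3788) = (4*(4 - 8)²)*(-3788) = (4*(-4)²)*(-3788) = (4*16)*(-3788) = 64*(-3788) = -242432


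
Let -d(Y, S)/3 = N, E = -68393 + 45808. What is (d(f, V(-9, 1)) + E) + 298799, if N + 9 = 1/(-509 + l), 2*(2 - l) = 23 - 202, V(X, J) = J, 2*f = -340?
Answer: 230661241/835 ≈ 2.7624e+5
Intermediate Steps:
f = -170 (f = (½)*(-340) = -170)
l = 183/2 (l = 2 - (23 - 202)/2 = 2 - ½*(-179) = 2 + 179/2 = 183/2 ≈ 91.500)
E = -22585
N = -7517/835 (N = -9 + 1/(-509 + 183/2) = -9 + 1/(-835/2) = -9 - 2/835 = -7517/835 ≈ -9.0024)
d(Y, S) = 22551/835 (d(Y, S) = -3*(-7517/835) = 22551/835)
(d(f, V(-9, 1)) + E) + 298799 = (22551/835 - 22585) + 298799 = -18835924/835 + 298799 = 230661241/835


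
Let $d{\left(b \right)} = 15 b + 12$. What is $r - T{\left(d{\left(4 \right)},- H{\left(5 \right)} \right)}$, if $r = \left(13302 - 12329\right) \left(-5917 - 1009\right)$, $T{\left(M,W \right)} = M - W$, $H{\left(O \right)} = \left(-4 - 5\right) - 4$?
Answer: $-6739057$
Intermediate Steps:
$d{\left(b \right)} = 12 + 15 b$
$H{\left(O \right)} = -13$ ($H{\left(O \right)} = -9 - 4 = -13$)
$r = -6738998$ ($r = 973 \left(-6926\right) = -6738998$)
$r - T{\left(d{\left(4 \right)},- H{\left(5 \right)} \right)} = -6738998 - \left(\left(12 + 15 \cdot 4\right) - \left(-1\right) \left(-13\right)\right) = -6738998 - \left(\left(12 + 60\right) - 13\right) = -6738998 - \left(72 - 13\right) = -6738998 - 59 = -6739057$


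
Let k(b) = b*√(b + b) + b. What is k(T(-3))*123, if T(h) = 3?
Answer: 369 + 369*√6 ≈ 1272.9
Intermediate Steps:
k(b) = b + √2*b^(3/2) (k(b) = b*√(2*b) + b = b*(√2*√b) + b = √2*b^(3/2) + b = b + √2*b^(3/2))
k(T(-3))*123 = (3 + √2*3^(3/2))*123 = (3 + √2*(3*√3))*123 = (3 + 3*√6)*123 = 369 + 369*√6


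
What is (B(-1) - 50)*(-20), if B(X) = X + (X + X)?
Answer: 1060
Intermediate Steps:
B(X) = 3*X (B(X) = X + 2*X = 3*X)
(B(-1) - 50)*(-20) = (3*(-1) - 50)*(-20) = (-3 - 50)*(-20) = -53*(-20) = 1060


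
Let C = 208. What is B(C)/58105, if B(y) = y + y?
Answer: 416/58105 ≈ 0.0071594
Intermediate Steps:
B(y) = 2*y
B(C)/58105 = (2*208)/58105 = 416*(1/58105) = 416/58105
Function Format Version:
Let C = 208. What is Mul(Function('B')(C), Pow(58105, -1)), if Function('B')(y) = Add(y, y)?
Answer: Rational(416, 58105) ≈ 0.0071594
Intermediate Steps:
Function('B')(y) = Mul(2, y)
Mul(Function('B')(C), Pow(58105, -1)) = Mul(Mul(2, 208), Pow(58105, -1)) = Mul(416, Rational(1, 58105)) = Rational(416, 58105)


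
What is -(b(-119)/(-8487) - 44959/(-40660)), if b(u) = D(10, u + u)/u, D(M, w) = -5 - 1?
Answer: -15135410989/13688229660 ≈ -1.1057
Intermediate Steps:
D(M, w) = -6
b(u) = -6/u
-(b(-119)/(-8487) - 44959/(-40660)) = -(-6/(-119)/(-8487) - 44959/(-40660)) = -(-6*(-1/119)*(-1/8487) - 44959*(-1/40660)) = -((6/119)*(-1/8487) + 44959/40660) = -(-2/336651 + 44959/40660) = -1*15135410989/13688229660 = -15135410989/13688229660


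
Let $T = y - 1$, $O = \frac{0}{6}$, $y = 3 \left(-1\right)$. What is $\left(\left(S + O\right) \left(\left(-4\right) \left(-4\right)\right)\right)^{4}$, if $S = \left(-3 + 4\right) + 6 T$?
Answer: $18339659776$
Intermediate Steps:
$y = -3$
$O = 0$ ($O = 0 \cdot \frac{1}{6} = 0$)
$T = -4$ ($T = -3 - 1 = -4$)
$S = -23$ ($S = \left(-3 + 4\right) + 6 \left(-4\right) = 1 - 24 = -23$)
$\left(\left(S + O\right) \left(\left(-4\right) \left(-4\right)\right)\right)^{4} = \left(\left(-23 + 0\right) \left(\left(-4\right) \left(-4\right)\right)\right)^{4} = \left(\left(-23\right) 16\right)^{4} = \left(-368\right)^{4} = 18339659776$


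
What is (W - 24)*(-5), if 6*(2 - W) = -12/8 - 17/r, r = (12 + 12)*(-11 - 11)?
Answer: 344605/3168 ≈ 108.78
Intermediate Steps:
r = -528 (r = 24*(-22) = -528)
W = 7111/3168 (W = 2 - (-12/8 - 17/(-528))/6 = 2 - (-12*⅛ - 17*(-1/528))/6 = 2 - (-3/2 + 17/528)/6 = 2 - ⅙*(-775/528) = 2 + 775/3168 = 7111/3168 ≈ 2.2446)
(W - 24)*(-5) = (7111/3168 - 24)*(-5) = -68921/3168*(-5) = 344605/3168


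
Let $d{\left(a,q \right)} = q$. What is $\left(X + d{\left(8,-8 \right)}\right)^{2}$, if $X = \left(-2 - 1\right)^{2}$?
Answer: $1$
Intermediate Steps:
$X = 9$ ($X = \left(-3\right)^{2} = 9$)
$\left(X + d{\left(8,-8 \right)}\right)^{2} = \left(9 - 8\right)^{2} = 1^{2} = 1$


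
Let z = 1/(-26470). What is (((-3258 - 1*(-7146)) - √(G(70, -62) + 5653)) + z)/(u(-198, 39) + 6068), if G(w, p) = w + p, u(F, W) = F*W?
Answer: -102915359/43781380 + 3*√629/1654 ≈ -2.3052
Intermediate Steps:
z = -1/26470 ≈ -3.7779e-5
G(w, p) = p + w
(((-3258 - 1*(-7146)) - √(G(70, -62) + 5653)) + z)/(u(-198, 39) + 6068) = (((-3258 - 1*(-7146)) - √((-62 + 70) + 5653)) - 1/26470)/(-198*39 + 6068) = (((-3258 + 7146) - √(8 + 5653)) - 1/26470)/(-7722 + 6068) = ((3888 - √5661) - 1/26470)/(-1654) = ((3888 - 3*√629) - 1/26470)*(-1/1654) = (102915359/26470 - 3*√629)*(-1/1654) = -102915359/43781380 + 3*√629/1654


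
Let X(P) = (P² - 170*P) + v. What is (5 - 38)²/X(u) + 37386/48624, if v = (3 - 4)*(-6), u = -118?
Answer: 3342681/4173560 ≈ 0.80092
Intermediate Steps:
v = 6 (v = -1*(-6) = 6)
X(P) = 6 + P² - 170*P (X(P) = (P² - 170*P) + 6 = 6 + P² - 170*P)
(5 - 38)²/X(u) + 37386/48624 = (5 - 38)²/(6 + (-118)² - 170*(-118)) + 37386/48624 = (-33)²/(6 + 13924 + 20060) + 37386*(1/48624) = 1089/33990 + 6231/8104 = 1089*(1/33990) + 6231/8104 = 33/1030 + 6231/8104 = 3342681/4173560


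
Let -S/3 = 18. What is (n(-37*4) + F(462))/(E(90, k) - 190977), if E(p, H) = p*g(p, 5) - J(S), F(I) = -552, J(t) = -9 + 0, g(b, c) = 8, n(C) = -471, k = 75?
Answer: 341/63416 ≈ 0.0053772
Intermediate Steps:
S = -54 (S = -3*18 = -54)
J(t) = -9
E(p, H) = 9 + 8*p (E(p, H) = p*8 - 1*(-9) = 8*p + 9 = 9 + 8*p)
(n(-37*4) + F(462))/(E(90, k) - 190977) = (-471 - 552)/((9 + 8*90) - 190977) = -1023/((9 + 720) - 190977) = -1023/(729 - 190977) = -1023/(-190248) = -1023*(-1/190248) = 341/63416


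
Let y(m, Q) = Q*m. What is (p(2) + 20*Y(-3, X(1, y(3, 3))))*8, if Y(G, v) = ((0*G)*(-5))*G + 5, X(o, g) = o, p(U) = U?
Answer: 816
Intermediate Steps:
Y(G, v) = 5 (Y(G, v) = (0*(-5))*G + 5 = 0*G + 5 = 0 + 5 = 5)
(p(2) + 20*Y(-3, X(1, y(3, 3))))*8 = (2 + 20*5)*8 = (2 + 100)*8 = 102*8 = 816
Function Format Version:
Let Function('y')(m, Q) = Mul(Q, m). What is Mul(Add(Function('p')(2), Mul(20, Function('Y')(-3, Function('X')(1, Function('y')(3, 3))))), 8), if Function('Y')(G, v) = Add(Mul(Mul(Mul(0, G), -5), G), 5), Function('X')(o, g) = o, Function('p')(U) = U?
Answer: 816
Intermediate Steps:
Function('Y')(G, v) = 5 (Function('Y')(G, v) = Add(Mul(Mul(0, -5), G), 5) = Add(Mul(0, G), 5) = Add(0, 5) = 5)
Mul(Add(Function('p')(2), Mul(20, Function('Y')(-3, Function('X')(1, Function('y')(3, 3))))), 8) = Mul(Add(2, Mul(20, 5)), 8) = Mul(Add(2, 100), 8) = Mul(102, 8) = 816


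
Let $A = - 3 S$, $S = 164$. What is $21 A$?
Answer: $-10332$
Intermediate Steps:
$A = -492$ ($A = \left(-3\right) 164 = -492$)
$21 A = 21 \left(-492\right) = -10332$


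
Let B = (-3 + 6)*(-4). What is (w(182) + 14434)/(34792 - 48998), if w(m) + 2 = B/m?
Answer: -656653/646373 ≈ -1.0159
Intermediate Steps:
B = -12 (B = 3*(-4) = -12)
w(m) = -2 - 12/m
(w(182) + 14434)/(34792 - 48998) = ((-2 - 12/182) + 14434)/(34792 - 48998) = ((-2 - 12*1/182) + 14434)/(-14206) = ((-2 - 6/91) + 14434)*(-1/14206) = (-188/91 + 14434)*(-1/14206) = (1313306/91)*(-1/14206) = -656653/646373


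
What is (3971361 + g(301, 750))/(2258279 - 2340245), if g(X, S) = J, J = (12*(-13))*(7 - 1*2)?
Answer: -1323527/27322 ≈ -48.442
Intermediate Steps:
J = -780 (J = -156*(7 - 2) = -156*5 = -780)
g(X, S) = -780
(3971361 + g(301, 750))/(2258279 - 2340245) = (3971361 - 780)/(2258279 - 2340245) = 3970581/(-81966) = 3970581*(-1/81966) = -1323527/27322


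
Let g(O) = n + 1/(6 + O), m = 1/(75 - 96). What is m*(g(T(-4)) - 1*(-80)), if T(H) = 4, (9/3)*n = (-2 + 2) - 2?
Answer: -2383/630 ≈ -3.7825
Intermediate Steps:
n = -⅔ (n = ((-2 + 2) - 2)/3 = (0 - 2)/3 = (⅓)*(-2) = -⅔ ≈ -0.66667)
m = -1/21 (m = 1/(-21) = -1/21 ≈ -0.047619)
g(O) = -⅔ + 1/(6 + O)
m*(g(T(-4)) - 1*(-80)) = -((-9 - 2*4)/(3*(6 + 4)) - 1*(-80))/21 = -((⅓)*(-9 - 8)/10 + 80)/21 = -((⅓)*(⅒)*(-17) + 80)/21 = -(-17/30 + 80)/21 = -1/21*2383/30 = -2383/630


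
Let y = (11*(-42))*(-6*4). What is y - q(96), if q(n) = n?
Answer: 10992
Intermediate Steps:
y = 11088 (y = -462*(-24) = 11088)
y - q(96) = 11088 - 1*96 = 11088 - 96 = 10992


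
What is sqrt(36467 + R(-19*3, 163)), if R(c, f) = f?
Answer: 3*sqrt(4070) ≈ 191.39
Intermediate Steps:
sqrt(36467 + R(-19*3, 163)) = sqrt(36467 + 163) = sqrt(36630) = 3*sqrt(4070)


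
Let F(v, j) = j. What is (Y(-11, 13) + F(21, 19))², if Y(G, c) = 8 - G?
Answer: 1444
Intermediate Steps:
(Y(-11, 13) + F(21, 19))² = ((8 - 1*(-11)) + 19)² = ((8 + 11) + 19)² = (19 + 19)² = 38² = 1444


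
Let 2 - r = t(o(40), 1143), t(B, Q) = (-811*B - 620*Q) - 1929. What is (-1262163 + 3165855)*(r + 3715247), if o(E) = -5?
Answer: 8417712922836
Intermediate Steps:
t(B, Q) = -1929 - 811*B - 620*Q
r = 706536 (r = 2 - (-1929 - 811*(-5) - 620*1143) = 2 - (-1929 + 4055 - 708660) = 2 - 1*(-706534) = 2 + 706534 = 706536)
(-1262163 + 3165855)*(r + 3715247) = (-1262163 + 3165855)*(706536 + 3715247) = 1903692*4421783 = 8417712922836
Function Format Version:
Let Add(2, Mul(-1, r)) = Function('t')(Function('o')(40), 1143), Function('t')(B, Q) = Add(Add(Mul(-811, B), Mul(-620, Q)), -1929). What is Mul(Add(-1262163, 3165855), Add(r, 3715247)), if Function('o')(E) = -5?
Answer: 8417712922836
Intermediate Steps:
Function('t')(B, Q) = Add(-1929, Mul(-811, B), Mul(-620, Q))
r = 706536 (r = Add(2, Mul(-1, Add(-1929, Mul(-811, -5), Mul(-620, 1143)))) = Add(2, Mul(-1, Add(-1929, 4055, -708660))) = Add(2, Mul(-1, -706534)) = Add(2, 706534) = 706536)
Mul(Add(-1262163, 3165855), Add(r, 3715247)) = Mul(Add(-1262163, 3165855), Add(706536, 3715247)) = Mul(1903692, 4421783) = 8417712922836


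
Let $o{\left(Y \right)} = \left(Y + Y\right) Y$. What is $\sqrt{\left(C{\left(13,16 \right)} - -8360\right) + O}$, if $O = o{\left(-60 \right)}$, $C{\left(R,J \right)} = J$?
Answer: $2 \sqrt{3894} \approx 124.8$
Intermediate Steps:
$o{\left(Y \right)} = 2 Y^{2}$ ($o{\left(Y \right)} = 2 Y Y = 2 Y^{2}$)
$O = 7200$ ($O = 2 \left(-60\right)^{2} = 2 \cdot 3600 = 7200$)
$\sqrt{\left(C{\left(13,16 \right)} - -8360\right) + O} = \sqrt{\left(16 - -8360\right) + 7200} = \sqrt{\left(16 + 8360\right) + 7200} = \sqrt{8376 + 7200} = \sqrt{15576} = 2 \sqrt{3894}$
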